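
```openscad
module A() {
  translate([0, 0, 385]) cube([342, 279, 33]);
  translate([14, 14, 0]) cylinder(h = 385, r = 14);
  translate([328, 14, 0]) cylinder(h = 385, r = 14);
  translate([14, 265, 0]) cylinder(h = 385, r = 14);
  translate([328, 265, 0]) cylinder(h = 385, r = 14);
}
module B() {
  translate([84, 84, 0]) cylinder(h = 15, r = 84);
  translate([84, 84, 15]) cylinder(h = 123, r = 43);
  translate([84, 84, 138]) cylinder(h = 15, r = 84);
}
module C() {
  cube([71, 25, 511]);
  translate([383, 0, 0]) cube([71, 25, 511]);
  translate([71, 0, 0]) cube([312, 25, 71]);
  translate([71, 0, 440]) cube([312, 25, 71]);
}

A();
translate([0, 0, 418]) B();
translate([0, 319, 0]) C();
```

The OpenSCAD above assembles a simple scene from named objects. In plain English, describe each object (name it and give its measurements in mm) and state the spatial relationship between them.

A is a four-legged stool. The seat is a 342×279×33 mm slab whose top surface is at z = 418 mm; four round legs, each 28 mm in diameter, run from the floor (z = 0) to the underside of the seat, each leg's axis is inset half a diameter from the nearest pair of seat edges (so the leg's bounding box is flush with the corner).

B is a spool: two coaxial disc flanges of radius 84 mm and thickness 15 mm, joined by a core cylinder of radius 43 mm and height 123 mm. The lower flange rests on z = 0 and the three cylinders share a vertical axis.

C is a rectangular picture frame lying in the x–z plane (depth along y). The opening is 312 mm wide (x) by 369 mm tall (z), surrounded by a border 71 mm wide on all four sides. The frame is 25 mm deep and is made of two full-height vertical stiles with two horizontal rails fitted between them.

The spool is on top of the stool. The picture frame is on the floor beside the stool on its +y side.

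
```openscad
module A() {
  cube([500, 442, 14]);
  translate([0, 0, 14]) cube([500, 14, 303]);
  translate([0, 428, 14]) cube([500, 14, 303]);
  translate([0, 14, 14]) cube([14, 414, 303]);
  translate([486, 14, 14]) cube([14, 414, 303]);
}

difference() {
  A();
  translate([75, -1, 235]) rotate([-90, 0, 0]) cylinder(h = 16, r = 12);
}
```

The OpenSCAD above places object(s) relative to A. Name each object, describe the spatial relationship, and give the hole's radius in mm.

A is an open box. The open box has a circular hole through its front wall. The hole's radius is 12 mm.

The subtracted cylinder has r = 12 mm.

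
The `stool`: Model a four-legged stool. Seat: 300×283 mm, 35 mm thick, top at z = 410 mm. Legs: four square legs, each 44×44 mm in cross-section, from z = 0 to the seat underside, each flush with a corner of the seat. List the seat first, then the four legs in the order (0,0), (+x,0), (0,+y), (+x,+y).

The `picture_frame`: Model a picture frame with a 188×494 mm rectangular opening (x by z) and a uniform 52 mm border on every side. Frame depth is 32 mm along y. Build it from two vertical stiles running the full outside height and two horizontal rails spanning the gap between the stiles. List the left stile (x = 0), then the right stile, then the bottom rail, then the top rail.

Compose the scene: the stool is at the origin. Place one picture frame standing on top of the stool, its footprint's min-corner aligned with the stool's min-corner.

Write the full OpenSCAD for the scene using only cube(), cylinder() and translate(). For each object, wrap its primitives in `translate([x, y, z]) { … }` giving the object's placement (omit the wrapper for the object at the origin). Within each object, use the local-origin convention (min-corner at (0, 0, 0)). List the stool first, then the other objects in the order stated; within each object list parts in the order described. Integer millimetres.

translate([0, 0, 375]) cube([300, 283, 35]);
cube([44, 44, 375]);
translate([256, 0, 0]) cube([44, 44, 375]);
translate([0, 239, 0]) cube([44, 44, 375]);
translate([256, 239, 0]) cube([44, 44, 375]);
translate([0, 0, 410]) {
  cube([52, 32, 598]);
  translate([240, 0, 0]) cube([52, 32, 598]);
  translate([52, 0, 0]) cube([188, 32, 52]);
  translate([52, 0, 546]) cube([188, 32, 52]);
}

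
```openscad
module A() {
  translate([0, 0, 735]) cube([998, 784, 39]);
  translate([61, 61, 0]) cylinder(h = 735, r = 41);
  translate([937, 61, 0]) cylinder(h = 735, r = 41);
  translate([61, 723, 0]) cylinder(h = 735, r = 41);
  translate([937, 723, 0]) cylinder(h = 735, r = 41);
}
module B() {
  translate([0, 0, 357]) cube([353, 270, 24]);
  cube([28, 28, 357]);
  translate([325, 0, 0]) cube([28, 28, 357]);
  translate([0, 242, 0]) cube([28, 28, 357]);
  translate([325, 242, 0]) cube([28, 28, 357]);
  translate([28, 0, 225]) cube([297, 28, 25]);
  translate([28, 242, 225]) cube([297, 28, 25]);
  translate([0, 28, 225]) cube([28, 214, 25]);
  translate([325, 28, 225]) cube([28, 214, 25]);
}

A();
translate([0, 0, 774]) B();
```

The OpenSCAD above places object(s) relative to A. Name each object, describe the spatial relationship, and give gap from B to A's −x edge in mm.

A is a table. B is a stool. The stool is on top of the table. The gap from the stool to the table's −x edge is 0 mm.

The stool's min-x is at 0; the table's min-x is 0; gap = 0 mm.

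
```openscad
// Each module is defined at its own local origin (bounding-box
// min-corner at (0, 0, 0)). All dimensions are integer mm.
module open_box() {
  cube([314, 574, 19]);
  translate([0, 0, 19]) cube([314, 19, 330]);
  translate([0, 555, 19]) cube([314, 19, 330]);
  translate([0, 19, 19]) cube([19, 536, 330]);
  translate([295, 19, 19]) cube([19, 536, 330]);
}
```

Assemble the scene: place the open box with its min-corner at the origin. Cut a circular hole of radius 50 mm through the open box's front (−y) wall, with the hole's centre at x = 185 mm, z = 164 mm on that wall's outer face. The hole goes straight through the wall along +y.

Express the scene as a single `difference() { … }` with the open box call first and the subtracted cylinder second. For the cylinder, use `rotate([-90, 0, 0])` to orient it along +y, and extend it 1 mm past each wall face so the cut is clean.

difference() {
  open_box();
  translate([185, -1, 164]) rotate([-90, 0, 0]) cylinder(h = 21, r = 50);
}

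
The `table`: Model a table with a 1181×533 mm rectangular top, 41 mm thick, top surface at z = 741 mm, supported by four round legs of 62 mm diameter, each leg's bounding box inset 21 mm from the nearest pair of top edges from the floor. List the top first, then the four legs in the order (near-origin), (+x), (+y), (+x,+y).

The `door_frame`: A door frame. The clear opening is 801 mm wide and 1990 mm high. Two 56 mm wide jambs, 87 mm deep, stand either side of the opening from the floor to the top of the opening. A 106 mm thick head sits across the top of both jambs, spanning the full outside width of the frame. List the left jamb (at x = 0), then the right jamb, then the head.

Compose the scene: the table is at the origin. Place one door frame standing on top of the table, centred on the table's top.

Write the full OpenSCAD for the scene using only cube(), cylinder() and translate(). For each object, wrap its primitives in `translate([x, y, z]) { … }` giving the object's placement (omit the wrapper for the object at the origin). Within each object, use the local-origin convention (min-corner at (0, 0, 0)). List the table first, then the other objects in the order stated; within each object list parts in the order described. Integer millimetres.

translate([0, 0, 700]) cube([1181, 533, 41]);
translate([52, 52, 0]) cylinder(h = 700, r = 31);
translate([1129, 52, 0]) cylinder(h = 700, r = 31);
translate([52, 481, 0]) cylinder(h = 700, r = 31);
translate([1129, 481, 0]) cylinder(h = 700, r = 31);
translate([134, 223, 741]) {
  cube([56, 87, 1990]);
  translate([857, 0, 0]) cube([56, 87, 1990]);
  translate([0, 0, 1990]) cube([913, 87, 106]);
}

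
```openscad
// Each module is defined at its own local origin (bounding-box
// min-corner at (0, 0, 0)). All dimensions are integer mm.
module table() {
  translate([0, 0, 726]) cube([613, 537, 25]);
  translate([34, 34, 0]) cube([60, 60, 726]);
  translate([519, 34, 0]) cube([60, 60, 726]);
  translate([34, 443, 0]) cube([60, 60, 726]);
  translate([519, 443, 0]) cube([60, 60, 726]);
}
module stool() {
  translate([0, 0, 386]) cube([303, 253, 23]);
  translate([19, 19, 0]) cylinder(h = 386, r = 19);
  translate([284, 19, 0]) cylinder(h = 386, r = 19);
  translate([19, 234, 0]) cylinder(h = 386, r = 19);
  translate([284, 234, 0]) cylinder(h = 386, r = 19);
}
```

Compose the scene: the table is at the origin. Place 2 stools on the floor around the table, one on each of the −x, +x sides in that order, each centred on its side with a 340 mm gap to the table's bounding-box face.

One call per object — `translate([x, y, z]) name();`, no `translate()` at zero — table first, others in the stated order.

table();
translate([-643, 142, 0]) stool();
translate([953, 142, 0]) stool();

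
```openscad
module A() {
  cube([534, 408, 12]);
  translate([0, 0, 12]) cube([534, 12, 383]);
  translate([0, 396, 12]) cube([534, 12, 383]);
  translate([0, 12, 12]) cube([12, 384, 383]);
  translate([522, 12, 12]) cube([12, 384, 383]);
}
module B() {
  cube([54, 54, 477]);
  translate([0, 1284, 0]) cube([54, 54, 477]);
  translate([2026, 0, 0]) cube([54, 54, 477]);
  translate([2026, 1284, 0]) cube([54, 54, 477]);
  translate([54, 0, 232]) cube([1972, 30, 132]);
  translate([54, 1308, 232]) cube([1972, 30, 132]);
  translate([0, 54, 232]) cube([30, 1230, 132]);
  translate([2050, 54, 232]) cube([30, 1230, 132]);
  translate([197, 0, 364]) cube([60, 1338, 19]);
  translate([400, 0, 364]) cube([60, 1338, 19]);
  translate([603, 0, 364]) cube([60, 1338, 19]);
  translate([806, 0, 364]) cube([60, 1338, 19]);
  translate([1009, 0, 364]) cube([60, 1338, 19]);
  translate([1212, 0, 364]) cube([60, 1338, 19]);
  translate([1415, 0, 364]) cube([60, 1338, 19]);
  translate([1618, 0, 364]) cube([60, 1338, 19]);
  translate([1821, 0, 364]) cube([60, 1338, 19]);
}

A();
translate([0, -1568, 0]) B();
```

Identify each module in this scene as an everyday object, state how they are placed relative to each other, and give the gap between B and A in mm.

The bed frame's nearest face is 230 mm from the open box's −y face.

A is an open box. B is a bed frame. The bed frame is on the floor beside the open box on its −y side. The gap between the bed frame and the open box is 230 mm.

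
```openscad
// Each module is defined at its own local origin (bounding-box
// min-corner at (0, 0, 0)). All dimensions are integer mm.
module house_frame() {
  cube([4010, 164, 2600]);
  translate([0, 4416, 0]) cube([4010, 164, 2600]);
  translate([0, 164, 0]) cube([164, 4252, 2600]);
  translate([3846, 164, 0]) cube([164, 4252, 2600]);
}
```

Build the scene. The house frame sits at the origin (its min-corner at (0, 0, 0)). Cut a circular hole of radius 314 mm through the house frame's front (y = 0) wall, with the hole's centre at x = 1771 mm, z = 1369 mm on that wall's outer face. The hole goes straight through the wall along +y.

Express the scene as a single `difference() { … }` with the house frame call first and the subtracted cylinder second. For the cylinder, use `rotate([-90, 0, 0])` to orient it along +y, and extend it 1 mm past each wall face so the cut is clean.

difference() {
  house_frame();
  translate([1771, -1, 1369]) rotate([-90, 0, 0]) cylinder(h = 166, r = 314);
}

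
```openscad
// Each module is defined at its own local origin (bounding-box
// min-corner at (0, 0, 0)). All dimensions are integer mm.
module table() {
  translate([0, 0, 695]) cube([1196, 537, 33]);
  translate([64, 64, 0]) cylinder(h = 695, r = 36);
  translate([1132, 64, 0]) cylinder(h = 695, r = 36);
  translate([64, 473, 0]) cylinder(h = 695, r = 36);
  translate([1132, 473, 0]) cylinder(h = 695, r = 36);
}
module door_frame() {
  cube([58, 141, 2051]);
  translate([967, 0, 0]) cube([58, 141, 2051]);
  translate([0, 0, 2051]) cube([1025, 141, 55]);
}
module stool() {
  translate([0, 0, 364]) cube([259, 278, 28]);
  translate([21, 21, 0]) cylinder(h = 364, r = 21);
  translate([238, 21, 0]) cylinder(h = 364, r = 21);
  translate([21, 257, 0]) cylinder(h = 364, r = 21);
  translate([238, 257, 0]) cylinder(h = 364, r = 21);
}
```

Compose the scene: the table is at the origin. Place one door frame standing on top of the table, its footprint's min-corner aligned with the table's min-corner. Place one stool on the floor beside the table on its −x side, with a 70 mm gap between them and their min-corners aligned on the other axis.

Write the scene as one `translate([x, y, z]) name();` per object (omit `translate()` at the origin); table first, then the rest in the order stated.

table();
translate([0, 0, 728]) door_frame();
translate([-329, 0, 0]) stool();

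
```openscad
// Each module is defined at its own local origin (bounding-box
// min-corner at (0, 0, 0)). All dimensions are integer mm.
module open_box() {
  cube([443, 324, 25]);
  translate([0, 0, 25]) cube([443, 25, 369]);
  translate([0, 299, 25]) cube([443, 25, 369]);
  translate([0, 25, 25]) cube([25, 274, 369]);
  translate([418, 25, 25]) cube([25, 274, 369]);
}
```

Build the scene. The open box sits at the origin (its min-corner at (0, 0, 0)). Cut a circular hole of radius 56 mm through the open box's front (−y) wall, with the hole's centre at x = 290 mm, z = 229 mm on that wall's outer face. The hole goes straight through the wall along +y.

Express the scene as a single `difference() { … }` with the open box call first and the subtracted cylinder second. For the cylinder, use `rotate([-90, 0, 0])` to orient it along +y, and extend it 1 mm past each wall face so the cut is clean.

difference() {
  open_box();
  translate([290, -1, 229]) rotate([-90, 0, 0]) cylinder(h = 27, r = 56);
}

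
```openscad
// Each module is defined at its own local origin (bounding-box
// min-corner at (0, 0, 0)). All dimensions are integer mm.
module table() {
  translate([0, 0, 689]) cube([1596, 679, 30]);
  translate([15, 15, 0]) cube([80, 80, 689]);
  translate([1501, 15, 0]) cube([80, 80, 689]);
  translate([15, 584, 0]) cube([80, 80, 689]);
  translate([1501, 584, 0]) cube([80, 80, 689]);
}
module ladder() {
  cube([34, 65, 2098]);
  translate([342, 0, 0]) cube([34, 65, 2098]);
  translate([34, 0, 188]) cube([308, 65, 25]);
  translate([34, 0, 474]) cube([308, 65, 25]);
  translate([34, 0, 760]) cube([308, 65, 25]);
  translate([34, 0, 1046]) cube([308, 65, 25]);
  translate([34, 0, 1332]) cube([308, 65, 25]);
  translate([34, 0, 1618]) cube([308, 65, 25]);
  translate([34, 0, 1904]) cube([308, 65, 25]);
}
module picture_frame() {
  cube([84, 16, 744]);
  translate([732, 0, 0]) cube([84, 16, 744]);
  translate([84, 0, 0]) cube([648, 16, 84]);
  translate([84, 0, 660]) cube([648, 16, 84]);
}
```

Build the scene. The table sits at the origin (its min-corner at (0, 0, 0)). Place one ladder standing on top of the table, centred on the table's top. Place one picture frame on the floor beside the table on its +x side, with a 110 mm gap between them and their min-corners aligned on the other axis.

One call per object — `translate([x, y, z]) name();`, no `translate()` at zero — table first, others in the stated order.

table();
translate([610, 307, 719]) ladder();
translate([1706, 0, 0]) picture_frame();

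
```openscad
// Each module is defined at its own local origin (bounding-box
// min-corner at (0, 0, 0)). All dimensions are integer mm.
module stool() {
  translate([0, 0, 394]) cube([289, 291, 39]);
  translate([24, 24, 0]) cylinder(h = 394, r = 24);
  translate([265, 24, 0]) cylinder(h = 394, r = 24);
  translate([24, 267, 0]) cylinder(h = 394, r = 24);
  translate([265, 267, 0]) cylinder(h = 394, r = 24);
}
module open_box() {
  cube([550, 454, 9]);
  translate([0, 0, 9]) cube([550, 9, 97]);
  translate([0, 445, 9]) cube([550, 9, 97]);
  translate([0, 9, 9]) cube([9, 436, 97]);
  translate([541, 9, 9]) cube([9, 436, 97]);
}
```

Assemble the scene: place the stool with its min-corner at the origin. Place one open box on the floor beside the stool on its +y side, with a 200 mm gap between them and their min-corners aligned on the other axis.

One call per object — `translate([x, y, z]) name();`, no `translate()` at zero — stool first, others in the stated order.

stool();
translate([0, 491, 0]) open_box();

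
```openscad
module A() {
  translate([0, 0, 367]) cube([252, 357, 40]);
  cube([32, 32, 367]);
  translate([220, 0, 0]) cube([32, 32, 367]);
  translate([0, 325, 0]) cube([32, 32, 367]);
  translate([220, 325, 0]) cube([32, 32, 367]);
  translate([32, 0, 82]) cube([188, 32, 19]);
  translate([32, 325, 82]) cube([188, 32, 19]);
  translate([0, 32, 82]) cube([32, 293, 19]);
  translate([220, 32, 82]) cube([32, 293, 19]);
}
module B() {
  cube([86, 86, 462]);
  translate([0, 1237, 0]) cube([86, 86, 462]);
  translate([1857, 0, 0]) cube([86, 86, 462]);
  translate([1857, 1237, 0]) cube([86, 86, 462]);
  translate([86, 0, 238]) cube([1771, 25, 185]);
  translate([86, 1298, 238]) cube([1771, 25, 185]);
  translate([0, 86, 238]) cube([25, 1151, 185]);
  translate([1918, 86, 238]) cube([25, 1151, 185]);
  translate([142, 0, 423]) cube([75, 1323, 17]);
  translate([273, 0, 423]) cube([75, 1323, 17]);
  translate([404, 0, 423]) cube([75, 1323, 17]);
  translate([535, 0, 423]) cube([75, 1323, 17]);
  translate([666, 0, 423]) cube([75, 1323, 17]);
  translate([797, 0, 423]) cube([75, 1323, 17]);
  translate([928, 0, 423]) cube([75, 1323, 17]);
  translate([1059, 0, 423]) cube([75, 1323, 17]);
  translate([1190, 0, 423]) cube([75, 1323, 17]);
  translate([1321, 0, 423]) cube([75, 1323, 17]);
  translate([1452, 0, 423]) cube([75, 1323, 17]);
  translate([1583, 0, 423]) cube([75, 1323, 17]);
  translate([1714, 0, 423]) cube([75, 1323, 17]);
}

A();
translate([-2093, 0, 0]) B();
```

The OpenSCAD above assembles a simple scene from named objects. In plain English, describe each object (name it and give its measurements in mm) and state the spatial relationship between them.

A is a four-legged stool. The seat is a 252×357×40 mm slab whose top surface is at z = 407 mm; four square legs, each 32×32 mm in cross-section, run from the floor (z = 0) to the underside of the seat, each flush with a corner of the seat. Four stretchers, 32 mm wide and 19 mm tall, connect adjacent legs with their undersides at z = 82 mm, each running between the inner faces of the legs it joins and aligned with the legs' outer faces on the other axis.

B is a bed frame 1943 mm long (x) by 1323 mm wide (y). Four 86×86 mm corner posts, 462 mm tall, at the corners of the footprint. Four rails of 25 mm thickness and 185 mm height run between adjacent posts with their undersides at z = 238 mm, their outer faces flush with the outside of the frame (the two x-running rails run between the posts' inner faces; the two y-running rails run between the posts' inner faces). 13 slats, each 75 mm wide (x) and 17 mm thick, lie across the top of the two x-running rails, running the full 1323 mm width of the frame in y; the slats are evenly spaced along x between the inner faces of the end posts with equal gaps (rounded down to the nearest mm) at the −x end and between each pair — any rounding remainder accumulates at the +x end.

The bed frame is on the floor beside the stool on its −x side.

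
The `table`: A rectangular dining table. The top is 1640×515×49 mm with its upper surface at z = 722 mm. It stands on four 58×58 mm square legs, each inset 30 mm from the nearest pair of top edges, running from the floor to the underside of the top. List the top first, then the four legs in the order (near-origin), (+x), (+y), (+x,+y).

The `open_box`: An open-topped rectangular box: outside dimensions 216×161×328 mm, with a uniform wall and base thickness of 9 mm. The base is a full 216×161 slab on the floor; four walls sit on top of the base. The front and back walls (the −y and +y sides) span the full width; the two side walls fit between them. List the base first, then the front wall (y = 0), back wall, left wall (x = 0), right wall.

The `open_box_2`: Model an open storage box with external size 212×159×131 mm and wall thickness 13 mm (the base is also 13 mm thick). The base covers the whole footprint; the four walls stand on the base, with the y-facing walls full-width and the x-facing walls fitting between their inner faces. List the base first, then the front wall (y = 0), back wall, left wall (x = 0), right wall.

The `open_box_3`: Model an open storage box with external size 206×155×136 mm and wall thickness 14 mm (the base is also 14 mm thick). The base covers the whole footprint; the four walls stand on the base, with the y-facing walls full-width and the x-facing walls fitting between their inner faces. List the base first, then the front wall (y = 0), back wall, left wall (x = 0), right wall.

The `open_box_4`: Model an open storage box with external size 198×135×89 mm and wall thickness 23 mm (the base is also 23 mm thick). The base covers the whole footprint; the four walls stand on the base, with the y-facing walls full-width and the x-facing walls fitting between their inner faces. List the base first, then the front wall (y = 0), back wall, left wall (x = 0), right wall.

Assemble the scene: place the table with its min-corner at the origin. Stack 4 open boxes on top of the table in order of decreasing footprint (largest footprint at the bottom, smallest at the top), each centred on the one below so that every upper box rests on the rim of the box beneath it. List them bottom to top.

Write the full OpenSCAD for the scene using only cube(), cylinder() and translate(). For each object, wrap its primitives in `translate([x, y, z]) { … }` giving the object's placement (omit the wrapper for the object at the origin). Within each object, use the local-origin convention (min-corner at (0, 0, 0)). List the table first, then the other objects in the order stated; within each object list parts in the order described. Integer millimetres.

translate([0, 0, 673]) cube([1640, 515, 49]);
translate([30, 30, 0]) cube([58, 58, 673]);
translate([1552, 30, 0]) cube([58, 58, 673]);
translate([30, 427, 0]) cube([58, 58, 673]);
translate([1552, 427, 0]) cube([58, 58, 673]);
translate([712, 177, 722]) {
  cube([216, 161, 9]);
  translate([0, 0, 9]) cube([216, 9, 319]);
  translate([0, 152, 9]) cube([216, 9, 319]);
  translate([0, 9, 9]) cube([9, 143, 319]);
  translate([207, 9, 9]) cube([9, 143, 319]);
}
translate([714, 178, 1050]) {
  cube([212, 159, 13]);
  translate([0, 0, 13]) cube([212, 13, 118]);
  translate([0, 146, 13]) cube([212, 13, 118]);
  translate([0, 13, 13]) cube([13, 133, 118]);
  translate([199, 13, 13]) cube([13, 133, 118]);
}
translate([717, 180, 1181]) {
  cube([206, 155, 14]);
  translate([0, 0, 14]) cube([206, 14, 122]);
  translate([0, 141, 14]) cube([206, 14, 122]);
  translate([0, 14, 14]) cube([14, 127, 122]);
  translate([192, 14, 14]) cube([14, 127, 122]);
}
translate([721, 190, 1317]) {
  cube([198, 135, 23]);
  translate([0, 0, 23]) cube([198, 23, 66]);
  translate([0, 112, 23]) cube([198, 23, 66]);
  translate([0, 23, 23]) cube([23, 89, 66]);
  translate([175, 23, 23]) cube([23, 89, 66]);
}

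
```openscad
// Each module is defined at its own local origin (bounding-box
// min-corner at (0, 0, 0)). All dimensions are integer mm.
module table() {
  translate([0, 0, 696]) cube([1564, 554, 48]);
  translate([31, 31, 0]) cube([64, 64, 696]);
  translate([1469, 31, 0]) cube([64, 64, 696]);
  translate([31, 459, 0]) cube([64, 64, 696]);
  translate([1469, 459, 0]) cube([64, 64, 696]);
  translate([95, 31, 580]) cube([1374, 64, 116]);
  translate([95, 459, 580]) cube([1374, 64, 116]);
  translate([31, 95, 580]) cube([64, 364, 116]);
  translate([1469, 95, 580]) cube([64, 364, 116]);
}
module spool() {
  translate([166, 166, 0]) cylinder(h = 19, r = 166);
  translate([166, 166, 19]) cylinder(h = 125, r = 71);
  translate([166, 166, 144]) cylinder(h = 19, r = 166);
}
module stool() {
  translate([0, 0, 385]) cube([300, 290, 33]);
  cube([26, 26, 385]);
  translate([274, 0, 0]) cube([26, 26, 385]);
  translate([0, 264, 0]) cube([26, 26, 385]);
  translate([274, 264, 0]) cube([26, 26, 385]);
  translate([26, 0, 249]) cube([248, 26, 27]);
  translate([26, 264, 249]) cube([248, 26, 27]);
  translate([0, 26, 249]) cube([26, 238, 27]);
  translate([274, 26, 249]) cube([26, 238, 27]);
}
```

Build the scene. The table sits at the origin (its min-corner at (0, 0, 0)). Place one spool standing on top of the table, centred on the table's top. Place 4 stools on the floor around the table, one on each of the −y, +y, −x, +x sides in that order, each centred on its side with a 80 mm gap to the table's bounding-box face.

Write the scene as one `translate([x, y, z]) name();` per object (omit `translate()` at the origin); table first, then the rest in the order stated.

table();
translate([616, 111, 744]) spool();
translate([632, -370, 0]) stool();
translate([632, 634, 0]) stool();
translate([-380, 132, 0]) stool();
translate([1644, 132, 0]) stool();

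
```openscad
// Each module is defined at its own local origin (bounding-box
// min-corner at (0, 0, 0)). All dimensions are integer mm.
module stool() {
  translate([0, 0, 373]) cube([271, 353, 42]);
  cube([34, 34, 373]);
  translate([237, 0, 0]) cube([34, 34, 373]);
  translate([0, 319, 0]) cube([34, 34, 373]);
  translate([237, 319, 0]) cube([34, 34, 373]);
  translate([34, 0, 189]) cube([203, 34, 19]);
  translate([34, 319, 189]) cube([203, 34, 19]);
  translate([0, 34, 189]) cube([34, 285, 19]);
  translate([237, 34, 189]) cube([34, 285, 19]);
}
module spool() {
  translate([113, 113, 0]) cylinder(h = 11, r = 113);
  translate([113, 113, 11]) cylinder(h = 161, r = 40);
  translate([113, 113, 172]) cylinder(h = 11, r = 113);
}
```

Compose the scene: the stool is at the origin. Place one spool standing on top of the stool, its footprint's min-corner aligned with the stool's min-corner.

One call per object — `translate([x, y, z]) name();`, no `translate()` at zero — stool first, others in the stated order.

stool();
translate([0, 0, 415]) spool();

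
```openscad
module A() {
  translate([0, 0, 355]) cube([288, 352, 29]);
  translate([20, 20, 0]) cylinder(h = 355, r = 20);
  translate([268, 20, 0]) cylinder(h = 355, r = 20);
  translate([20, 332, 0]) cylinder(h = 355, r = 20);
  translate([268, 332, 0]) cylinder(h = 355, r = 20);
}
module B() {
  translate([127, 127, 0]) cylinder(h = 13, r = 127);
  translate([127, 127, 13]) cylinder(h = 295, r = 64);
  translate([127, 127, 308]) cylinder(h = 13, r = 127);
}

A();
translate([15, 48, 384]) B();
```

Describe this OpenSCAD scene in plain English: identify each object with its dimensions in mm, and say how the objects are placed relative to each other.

A is a four-legged stool. The seat is 288×352 mm, 29 mm thick, top at z = 384 mm. It stands on four round legs, each 40 mm in diameter, from z = 0 to the seat underside, each leg's axis is inset half a diameter from the nearest pair of seat edges (so the leg's bounding box is flush with the corner).

B is a spool: two coaxial disc flanges of radius 127 mm and thickness 13 mm, joined by a core cylinder of radius 64 mm and height 295 mm. The lower flange rests on z = 0 and the three cylinders share a vertical axis.

The spool is on top of the stool.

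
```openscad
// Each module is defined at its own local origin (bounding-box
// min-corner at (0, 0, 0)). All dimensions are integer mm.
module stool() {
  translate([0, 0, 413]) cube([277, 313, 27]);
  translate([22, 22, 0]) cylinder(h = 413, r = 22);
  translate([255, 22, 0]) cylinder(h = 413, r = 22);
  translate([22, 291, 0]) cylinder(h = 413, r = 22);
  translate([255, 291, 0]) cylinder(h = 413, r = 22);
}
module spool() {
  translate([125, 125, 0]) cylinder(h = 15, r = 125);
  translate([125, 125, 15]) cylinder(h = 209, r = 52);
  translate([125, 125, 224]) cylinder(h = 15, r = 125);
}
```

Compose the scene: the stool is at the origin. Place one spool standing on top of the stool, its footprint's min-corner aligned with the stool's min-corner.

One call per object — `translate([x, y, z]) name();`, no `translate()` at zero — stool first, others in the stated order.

stool();
translate([0, 0, 440]) spool();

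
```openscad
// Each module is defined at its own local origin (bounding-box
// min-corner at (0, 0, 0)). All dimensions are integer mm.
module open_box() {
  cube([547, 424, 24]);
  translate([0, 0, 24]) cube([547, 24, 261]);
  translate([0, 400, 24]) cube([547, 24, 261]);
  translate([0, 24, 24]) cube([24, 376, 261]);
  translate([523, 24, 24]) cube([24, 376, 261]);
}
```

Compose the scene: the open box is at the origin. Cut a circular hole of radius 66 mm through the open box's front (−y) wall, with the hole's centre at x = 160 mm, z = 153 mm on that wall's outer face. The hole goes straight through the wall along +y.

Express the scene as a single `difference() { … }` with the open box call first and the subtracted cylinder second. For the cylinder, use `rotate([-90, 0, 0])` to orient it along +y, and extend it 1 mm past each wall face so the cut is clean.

difference() {
  open_box();
  translate([160, -1, 153]) rotate([-90, 0, 0]) cylinder(h = 26, r = 66);
}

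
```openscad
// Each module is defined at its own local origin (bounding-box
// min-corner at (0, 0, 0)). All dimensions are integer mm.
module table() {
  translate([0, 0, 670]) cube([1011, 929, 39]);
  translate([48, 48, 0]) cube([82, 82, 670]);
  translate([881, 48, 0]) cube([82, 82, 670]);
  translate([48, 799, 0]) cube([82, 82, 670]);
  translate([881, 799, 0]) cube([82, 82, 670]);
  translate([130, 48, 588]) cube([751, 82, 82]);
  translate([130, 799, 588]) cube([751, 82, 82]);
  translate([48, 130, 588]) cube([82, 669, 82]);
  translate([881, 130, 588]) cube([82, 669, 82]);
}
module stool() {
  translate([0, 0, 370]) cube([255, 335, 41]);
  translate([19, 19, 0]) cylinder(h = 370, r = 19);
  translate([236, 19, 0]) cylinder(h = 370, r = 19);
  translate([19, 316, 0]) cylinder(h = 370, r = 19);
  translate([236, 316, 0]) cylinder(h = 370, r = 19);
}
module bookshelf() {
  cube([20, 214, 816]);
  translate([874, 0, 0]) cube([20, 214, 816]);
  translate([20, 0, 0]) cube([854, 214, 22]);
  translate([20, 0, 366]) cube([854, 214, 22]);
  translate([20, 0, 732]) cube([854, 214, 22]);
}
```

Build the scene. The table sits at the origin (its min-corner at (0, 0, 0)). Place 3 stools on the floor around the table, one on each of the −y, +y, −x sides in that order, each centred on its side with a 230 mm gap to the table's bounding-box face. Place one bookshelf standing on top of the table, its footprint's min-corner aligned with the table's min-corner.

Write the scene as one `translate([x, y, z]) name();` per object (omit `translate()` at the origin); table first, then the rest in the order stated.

table();
translate([378, -565, 0]) stool();
translate([378, 1159, 0]) stool();
translate([-485, 297, 0]) stool();
translate([0, 0, 709]) bookshelf();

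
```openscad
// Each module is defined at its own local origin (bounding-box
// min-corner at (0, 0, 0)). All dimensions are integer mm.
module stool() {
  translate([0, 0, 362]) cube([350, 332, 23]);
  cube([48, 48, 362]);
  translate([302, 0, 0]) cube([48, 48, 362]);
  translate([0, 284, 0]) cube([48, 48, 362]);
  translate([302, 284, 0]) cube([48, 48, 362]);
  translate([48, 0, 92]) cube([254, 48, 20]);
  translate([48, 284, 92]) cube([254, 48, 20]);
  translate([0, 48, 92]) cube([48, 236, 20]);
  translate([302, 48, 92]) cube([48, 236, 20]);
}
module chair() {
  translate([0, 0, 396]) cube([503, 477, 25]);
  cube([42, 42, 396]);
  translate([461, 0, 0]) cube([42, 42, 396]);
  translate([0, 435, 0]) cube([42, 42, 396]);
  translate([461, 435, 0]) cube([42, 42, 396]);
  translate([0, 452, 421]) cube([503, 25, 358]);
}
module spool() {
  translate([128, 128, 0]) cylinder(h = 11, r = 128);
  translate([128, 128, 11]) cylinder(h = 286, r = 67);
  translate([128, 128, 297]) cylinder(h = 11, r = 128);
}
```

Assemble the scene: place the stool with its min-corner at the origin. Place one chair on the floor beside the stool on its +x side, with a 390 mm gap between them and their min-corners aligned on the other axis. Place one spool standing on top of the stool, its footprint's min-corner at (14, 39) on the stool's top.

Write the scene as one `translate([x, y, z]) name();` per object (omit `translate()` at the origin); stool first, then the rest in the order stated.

stool();
translate([740, 0, 0]) chair();
translate([14, 39, 385]) spool();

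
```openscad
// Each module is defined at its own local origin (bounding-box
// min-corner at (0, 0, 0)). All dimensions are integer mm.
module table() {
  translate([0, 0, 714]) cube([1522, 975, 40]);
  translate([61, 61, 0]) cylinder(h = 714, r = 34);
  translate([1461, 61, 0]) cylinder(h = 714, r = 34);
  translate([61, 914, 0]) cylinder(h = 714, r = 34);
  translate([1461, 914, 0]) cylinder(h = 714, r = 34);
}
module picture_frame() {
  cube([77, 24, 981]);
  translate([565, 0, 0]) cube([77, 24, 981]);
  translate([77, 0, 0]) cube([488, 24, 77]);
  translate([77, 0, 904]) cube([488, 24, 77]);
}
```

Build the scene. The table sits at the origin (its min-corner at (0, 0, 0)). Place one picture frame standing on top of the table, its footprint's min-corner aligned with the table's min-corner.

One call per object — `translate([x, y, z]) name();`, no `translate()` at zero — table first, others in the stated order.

table();
translate([0, 0, 754]) picture_frame();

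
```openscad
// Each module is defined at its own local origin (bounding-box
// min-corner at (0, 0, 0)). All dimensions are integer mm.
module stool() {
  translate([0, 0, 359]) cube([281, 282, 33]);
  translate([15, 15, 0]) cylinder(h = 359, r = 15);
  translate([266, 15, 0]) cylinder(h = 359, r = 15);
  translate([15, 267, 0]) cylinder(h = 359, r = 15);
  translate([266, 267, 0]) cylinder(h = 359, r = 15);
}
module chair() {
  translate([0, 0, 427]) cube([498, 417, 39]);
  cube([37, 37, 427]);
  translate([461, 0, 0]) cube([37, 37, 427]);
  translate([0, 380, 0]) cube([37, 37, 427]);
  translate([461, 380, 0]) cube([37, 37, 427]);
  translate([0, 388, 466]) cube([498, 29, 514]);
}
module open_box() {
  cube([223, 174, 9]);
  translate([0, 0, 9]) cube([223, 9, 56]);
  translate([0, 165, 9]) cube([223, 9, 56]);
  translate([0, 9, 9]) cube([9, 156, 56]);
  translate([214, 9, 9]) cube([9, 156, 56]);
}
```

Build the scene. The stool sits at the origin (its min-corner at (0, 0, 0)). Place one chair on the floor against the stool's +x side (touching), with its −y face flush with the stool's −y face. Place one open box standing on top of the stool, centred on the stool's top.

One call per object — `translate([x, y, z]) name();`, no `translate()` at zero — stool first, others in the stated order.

stool();
translate([281, 0, 0]) chair();
translate([29, 54, 392]) open_box();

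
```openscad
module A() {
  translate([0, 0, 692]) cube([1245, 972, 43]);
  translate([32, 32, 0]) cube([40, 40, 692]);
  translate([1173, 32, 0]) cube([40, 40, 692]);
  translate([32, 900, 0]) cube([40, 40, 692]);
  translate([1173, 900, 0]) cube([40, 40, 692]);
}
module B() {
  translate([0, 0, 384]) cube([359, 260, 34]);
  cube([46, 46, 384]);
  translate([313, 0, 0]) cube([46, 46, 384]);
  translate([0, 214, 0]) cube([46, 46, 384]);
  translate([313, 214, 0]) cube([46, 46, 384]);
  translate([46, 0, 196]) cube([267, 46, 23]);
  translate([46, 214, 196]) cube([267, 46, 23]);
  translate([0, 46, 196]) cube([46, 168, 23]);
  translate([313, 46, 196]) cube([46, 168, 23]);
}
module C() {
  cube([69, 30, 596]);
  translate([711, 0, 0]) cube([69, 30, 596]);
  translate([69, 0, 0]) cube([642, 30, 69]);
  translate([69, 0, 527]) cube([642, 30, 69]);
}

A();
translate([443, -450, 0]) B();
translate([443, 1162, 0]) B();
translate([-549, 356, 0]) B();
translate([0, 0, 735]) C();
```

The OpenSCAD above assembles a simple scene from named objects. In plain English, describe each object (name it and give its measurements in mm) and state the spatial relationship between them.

A is a table: top 1245 mm (x) × 972 mm (y), 43 mm thick, upper face at z = 735 mm, on four 40×40 mm square legs, each inset 32 mm from the nearest pair of top edges, running from z = 0 to the bottom of the top.

B is a four-legged stool. The seat is a 359×260×34 mm slab whose top surface is at z = 418 mm; four square legs, each 46×46 mm in cross-section, run from the floor (z = 0) to the underside of the seat, each flush with a corner of the seat. Four stretchers, 46 mm wide and 23 mm tall, connect adjacent legs with their undersides at z = 196 mm, each running between the inner faces of the legs it joins and aligned with the legs' outer faces on the other axis.

C is a picture frame with a 642×458 mm rectangular opening (x by z) and a uniform 69 mm border on every side. Frame depth is 30 mm along y. It is built from two vertical stiles running the full outside height and two horizontal rails spanning the gap between the stiles.

Three stools sit around the table at the −y, +y, −x sides. The picture frame is on top of the table.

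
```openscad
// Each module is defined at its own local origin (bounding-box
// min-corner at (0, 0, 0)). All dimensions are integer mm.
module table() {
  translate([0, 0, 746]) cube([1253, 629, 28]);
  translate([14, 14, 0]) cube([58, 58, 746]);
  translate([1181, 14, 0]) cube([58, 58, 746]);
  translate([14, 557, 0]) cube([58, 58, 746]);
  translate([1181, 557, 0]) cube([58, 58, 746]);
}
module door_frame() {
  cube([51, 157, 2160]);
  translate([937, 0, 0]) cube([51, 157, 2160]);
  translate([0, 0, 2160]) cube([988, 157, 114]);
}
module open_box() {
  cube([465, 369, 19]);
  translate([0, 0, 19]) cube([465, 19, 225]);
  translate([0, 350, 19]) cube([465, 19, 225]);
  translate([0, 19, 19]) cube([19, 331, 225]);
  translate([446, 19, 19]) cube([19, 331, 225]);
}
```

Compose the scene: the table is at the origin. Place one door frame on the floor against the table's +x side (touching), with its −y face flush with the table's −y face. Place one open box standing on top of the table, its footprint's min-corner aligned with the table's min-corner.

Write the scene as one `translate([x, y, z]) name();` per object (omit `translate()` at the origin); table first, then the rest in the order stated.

table();
translate([1253, 0, 0]) door_frame();
translate([0, 0, 774]) open_box();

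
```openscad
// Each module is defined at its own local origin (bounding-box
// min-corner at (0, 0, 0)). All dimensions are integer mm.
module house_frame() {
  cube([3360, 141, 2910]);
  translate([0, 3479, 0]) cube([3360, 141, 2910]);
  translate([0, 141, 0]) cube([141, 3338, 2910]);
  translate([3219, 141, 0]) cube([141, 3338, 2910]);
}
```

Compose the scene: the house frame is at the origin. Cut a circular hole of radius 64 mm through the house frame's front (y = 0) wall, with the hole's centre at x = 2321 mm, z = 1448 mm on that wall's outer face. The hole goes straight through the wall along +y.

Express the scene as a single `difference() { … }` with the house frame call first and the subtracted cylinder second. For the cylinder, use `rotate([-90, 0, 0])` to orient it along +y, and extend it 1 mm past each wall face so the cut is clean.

difference() {
  house_frame();
  translate([2321, -1, 1448]) rotate([-90, 0, 0]) cylinder(h = 143, r = 64);
}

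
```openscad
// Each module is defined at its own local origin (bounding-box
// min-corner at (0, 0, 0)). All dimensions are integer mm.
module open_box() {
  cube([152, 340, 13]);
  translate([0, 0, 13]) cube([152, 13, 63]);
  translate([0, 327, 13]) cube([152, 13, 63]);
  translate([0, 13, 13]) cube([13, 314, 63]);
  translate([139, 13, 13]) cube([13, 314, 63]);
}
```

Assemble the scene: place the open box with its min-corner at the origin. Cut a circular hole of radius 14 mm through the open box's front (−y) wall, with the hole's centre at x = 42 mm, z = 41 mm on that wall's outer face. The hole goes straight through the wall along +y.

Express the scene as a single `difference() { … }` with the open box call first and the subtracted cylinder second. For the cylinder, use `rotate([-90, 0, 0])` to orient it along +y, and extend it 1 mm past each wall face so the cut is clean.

difference() {
  open_box();
  translate([42, -1, 41]) rotate([-90, 0, 0]) cylinder(h = 15, r = 14);
}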